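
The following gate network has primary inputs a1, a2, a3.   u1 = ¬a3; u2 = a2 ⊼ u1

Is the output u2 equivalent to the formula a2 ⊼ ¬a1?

No

u1 = ¬a3
u2 = a2 ⊼ u1 = a2 ⊼ ¬a3
At a1=0, a2=1, a3=1: circuit gives 1, formula gives 0.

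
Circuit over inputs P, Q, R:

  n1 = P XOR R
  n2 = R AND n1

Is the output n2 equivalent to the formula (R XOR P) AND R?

n1 = P XOR R
n2 = R AND n1 = R AND (P XOR R)
At P=0, Q=0, R=0: circuit gives 0, formula gives 0.
At P=0, Q=0, R=1: circuit gives 1, formula gives 1.
Agrees on all 8 inputs.

Yes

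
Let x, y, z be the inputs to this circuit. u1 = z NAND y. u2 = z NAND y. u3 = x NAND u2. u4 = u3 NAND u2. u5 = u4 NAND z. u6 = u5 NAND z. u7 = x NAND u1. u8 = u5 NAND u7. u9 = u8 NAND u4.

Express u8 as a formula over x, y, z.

(((x NAND (z NAND y)) NAND (z NAND y)) NAND z) NAND (x NAND (z NAND y))

u1 = z NAND y
u2 = z NAND y
u3 = x NAND u2 = x NAND (z NAND y)
u4 = u3 NAND u2 = (x NAND (z NAND y)) NAND (z NAND y)
u5 = u4 NAND z = ((x NAND (z NAND y)) NAND (z NAND y)) NAND z
u7 = x NAND u1 = x NAND (z NAND y)
u8 = u5 NAND u7 = (((x NAND (z NAND y)) NAND (z NAND y)) NAND z) NAND (x NAND (z NAND y))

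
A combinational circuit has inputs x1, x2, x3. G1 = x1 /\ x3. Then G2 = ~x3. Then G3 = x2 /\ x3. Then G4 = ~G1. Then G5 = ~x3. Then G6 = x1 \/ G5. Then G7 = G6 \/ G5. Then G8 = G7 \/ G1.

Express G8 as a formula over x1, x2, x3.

((x1 \/ ~x3) \/ ~x3) \/ (x1 /\ x3)

G1 = x1 /\ x3
G5 = ~x3
G6 = x1 \/ G5 = x1 \/ ~x3
G7 = G6 \/ G5 = (x1 \/ ~x3) \/ ~x3
G8 = G7 \/ G1 = ((x1 \/ ~x3) \/ ~x3) \/ (x1 /\ x3)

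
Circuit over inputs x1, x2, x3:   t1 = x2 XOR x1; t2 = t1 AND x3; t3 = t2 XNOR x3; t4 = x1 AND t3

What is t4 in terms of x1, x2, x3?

x1 AND (((x2 XOR x1) AND x3) XNOR x3)

t1 = x2 XOR x1
t2 = t1 AND x3 = (x2 XOR x1) AND x3
t3 = t2 XNOR x3 = ((x2 XOR x1) AND x3) XNOR x3
t4 = x1 AND t3 = x1 AND (((x2 XOR x1) AND x3) XNOR x3)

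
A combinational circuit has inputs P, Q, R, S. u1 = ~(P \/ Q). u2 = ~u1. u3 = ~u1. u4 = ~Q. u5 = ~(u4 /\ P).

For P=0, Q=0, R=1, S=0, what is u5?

1

u4 = ~0 = 1
u5 = ~(1 /\ 0) = 1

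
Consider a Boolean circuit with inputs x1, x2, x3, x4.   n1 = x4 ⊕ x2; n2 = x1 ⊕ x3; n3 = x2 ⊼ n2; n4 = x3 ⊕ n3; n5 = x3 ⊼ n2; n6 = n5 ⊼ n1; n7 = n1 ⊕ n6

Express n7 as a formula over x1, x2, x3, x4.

n1 = x4 ⊕ x2
n2 = x1 ⊕ x3
n5 = x3 ⊼ n2 = x3 ⊼ (x1 ⊕ x3)
n6 = n5 ⊼ n1 = (x3 ⊼ (x1 ⊕ x3)) ⊼ (x4 ⊕ x2)
n7 = n1 ⊕ n6 = (x4 ⊕ x2) ⊕ ((x3 ⊼ (x1 ⊕ x3)) ⊼ (x4 ⊕ x2))

(x4 ⊕ x2) ⊕ ((x3 ⊼ (x1 ⊕ x3)) ⊼ (x4 ⊕ x2))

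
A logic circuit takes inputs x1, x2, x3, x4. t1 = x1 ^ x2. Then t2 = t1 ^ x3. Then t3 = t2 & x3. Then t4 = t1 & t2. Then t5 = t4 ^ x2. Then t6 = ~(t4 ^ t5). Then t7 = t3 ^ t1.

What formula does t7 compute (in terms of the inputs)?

(((x1 ^ x2) ^ x3) & x3) ^ (x1 ^ x2)

t1 = x1 ^ x2
t2 = t1 ^ x3 = (x1 ^ x2) ^ x3
t3 = t2 & x3 = ((x1 ^ x2) ^ x3) & x3
t7 = t3 ^ t1 = (((x1 ^ x2) ^ x3) & x3) ^ (x1 ^ x2)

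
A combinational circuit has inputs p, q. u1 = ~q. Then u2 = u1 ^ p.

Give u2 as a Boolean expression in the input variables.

u1 = ~q
u2 = u1 ^ p = ~q ^ p

~q ^ p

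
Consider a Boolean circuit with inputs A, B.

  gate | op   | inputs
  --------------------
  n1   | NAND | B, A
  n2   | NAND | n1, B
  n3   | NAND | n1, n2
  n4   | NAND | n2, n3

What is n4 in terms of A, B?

n1 = B NAND A
n2 = n1 NAND B = (B NAND A) NAND B
n3 = n1 NAND n2 = (B NAND A) NAND ((B NAND A) NAND B)
n4 = n2 NAND n3 = ((B NAND A) NAND B) NAND ((B NAND A) NAND ((B NAND A) NAND B))

((B NAND A) NAND B) NAND ((B NAND A) NAND ((B NAND A) NAND B))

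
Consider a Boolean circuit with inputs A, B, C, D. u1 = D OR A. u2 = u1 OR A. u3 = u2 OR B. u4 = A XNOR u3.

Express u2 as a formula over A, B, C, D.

(D OR A) OR A

u1 = D OR A
u2 = u1 OR A = (D OR A) OR A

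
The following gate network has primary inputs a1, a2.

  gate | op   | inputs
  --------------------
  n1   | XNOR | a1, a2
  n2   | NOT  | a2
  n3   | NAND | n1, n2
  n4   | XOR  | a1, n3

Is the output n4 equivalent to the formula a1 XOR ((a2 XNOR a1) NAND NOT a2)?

n1 = a1 XNOR a2
n2 = NOT a2
n3 = n1 NAND n2 = (a1 XNOR a2) NAND NOT a2
n4 = a1 XOR n3 = a1 XOR ((a1 XNOR a2) NAND NOT a2)
At a1=0, a2=0: circuit gives 0, formula gives 0.
At a1=0, a2=1: circuit gives 1, formula gives 1.
Agrees on all 4 inputs.

Yes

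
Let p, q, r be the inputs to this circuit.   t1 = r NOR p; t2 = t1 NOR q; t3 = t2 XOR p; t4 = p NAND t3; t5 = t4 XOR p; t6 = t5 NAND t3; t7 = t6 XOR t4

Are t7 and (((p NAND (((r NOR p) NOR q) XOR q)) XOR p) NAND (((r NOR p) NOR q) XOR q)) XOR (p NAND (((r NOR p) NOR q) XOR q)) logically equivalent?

No

t1 = r NOR p
t2 = t1 NOR q = (r NOR p) NOR q
t3 = t2 XOR p = ((r NOR p) NOR q) XOR p
t4 = p NAND t3 = p NAND (((r NOR p) NOR q) XOR p)
t5 = t4 XOR p = (p NAND (((r NOR p) NOR q) XOR p)) XOR p
t6 = t5 NAND t3 = ((p NAND (((r NOR p) NOR q) XOR p)) XOR p) NAND (((r NOR p) NOR q) XOR p)
t7 = t6 XOR t4 = (((p NAND (((r NOR p) NOR q) XOR p)) XOR p) NAND (((r NOR p) NOR q) XOR p)) XOR (p NAND (((r NOR p) NOR q) XOR p))
At p=0, q=1, r=0: circuit gives 0, formula gives 1.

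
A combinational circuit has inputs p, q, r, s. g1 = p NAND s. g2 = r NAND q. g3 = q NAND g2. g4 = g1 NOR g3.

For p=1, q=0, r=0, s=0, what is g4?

0

g1 = 1 NAND 0 = 1
g2 = 0 NAND 0 = 1
g3 = 0 NAND 1 = 1
g4 = 1 NOR 1 = 0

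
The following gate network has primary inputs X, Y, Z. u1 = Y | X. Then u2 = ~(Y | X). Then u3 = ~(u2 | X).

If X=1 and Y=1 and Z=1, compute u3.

u2 = ~(1 | 1) = 0
u3 = ~(0 | 1) = 0

0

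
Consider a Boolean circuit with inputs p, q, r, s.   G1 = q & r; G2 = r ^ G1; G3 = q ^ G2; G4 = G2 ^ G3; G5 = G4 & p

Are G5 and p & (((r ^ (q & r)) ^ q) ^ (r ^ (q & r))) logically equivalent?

G1 = q & r
G2 = r ^ G1 = r ^ (q & r)
G3 = q ^ G2 = q ^ (r ^ (q & r))
G4 = G2 ^ G3 = (r ^ (q & r)) ^ (q ^ (r ^ (q & r)))
G5 = G4 & p = ((r ^ (q & r)) ^ (q ^ (r ^ (q & r)))) & p
At p=0, q=0, r=0, s=0: circuit gives 0, formula gives 0.
At p=1, q=1, r=0, s=0: circuit gives 1, formula gives 1.
Agrees on all 16 inputs.

Yes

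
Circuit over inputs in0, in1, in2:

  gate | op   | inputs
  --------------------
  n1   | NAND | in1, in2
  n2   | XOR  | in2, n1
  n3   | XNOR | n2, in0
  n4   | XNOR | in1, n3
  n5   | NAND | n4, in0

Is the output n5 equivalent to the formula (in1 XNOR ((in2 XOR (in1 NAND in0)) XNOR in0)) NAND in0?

n1 = in1 NAND in2
n2 = in2 XOR n1 = in2 XOR (in1 NAND in2)
n3 = n2 XNOR in0 = (in2 XOR (in1 NAND in2)) XNOR in0
n4 = in1 XNOR n3 = in1 XNOR ((in2 XOR (in1 NAND in2)) XNOR in0)
n5 = n4 NAND in0 = (in1 XNOR ((in2 XOR (in1 NAND in2)) XNOR in0)) NAND in0
At in0=1, in1=1, in2=0: circuit gives 0, formula gives 1.

No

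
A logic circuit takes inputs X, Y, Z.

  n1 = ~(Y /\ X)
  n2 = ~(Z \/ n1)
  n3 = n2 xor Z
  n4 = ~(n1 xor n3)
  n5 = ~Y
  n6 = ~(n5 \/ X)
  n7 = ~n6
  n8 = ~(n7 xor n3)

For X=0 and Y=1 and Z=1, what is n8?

0

n1 = ~(1 /\ 0) = 1
n2 = ~(1 \/ 1) = 0
n3 = 0 xor 1 = 1
n5 = ~1 = 0
n6 = ~(0 \/ 0) = 1
n7 = ~1 = 0
n8 = ~(0 xor 1) = 0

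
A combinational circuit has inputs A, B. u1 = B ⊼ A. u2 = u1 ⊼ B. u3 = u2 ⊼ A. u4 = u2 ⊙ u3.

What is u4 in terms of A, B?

u1 = B ⊼ A
u2 = u1 ⊼ B = (B ⊼ A) ⊼ B
u3 = u2 ⊼ A = ((B ⊼ A) ⊼ B) ⊼ A
u4 = u2 ⊙ u3 = ((B ⊼ A) ⊼ B) ⊙ (((B ⊼ A) ⊼ B) ⊼ A)

((B ⊼ A) ⊼ B) ⊙ (((B ⊼ A) ⊼ B) ⊼ A)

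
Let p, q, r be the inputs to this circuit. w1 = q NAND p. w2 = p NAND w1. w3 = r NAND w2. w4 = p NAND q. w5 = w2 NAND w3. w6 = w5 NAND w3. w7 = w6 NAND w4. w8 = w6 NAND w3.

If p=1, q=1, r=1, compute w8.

w1 = 1 NAND 1 = 0
w2 = 1 NAND 0 = 1
w3 = 1 NAND 1 = 0
w5 = 1 NAND 0 = 1
w6 = 1 NAND 0 = 1
w8 = 1 NAND 0 = 1

1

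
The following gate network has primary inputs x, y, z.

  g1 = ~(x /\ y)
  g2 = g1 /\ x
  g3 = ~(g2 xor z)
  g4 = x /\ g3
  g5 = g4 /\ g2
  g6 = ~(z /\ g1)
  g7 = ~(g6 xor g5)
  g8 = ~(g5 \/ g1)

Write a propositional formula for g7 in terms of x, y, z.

g1 = ~(x /\ y)
g2 = g1 /\ x = (~(x /\ y)) /\ x
g3 = ~(g2 xor z) = ~(((~(x /\ y)) /\ x) xor z)
g4 = x /\ g3 = x /\ (~(((~(x /\ y)) /\ x) xor z))
g5 = g4 /\ g2 = (x /\ (~(((~(x /\ y)) /\ x) xor z))) /\ ((~(x /\ y)) /\ x)
g6 = ~(z /\ g1) = ~(z /\ (~(x /\ y)))
g7 = ~(g6 xor g5) = ~((~(z /\ (~(x /\ y)))) xor ((x /\ (~(((~(x /\ y)) /\ x) xor z))) /\ ((~(x /\ y)) /\ x)))

~((~(z /\ (~(x /\ y)))) xor ((x /\ (~(((~(x /\ y)) /\ x) xor z))) /\ ((~(x /\ y)) /\ x)))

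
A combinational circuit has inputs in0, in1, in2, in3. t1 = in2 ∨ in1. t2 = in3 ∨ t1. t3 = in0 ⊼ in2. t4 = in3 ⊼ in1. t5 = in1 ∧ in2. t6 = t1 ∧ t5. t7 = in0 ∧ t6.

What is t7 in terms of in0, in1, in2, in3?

in0 ∧ ((in2 ∨ in1) ∧ (in1 ∧ in2))

t1 = in2 ∨ in1
t5 = in1 ∧ in2
t6 = t1 ∧ t5 = (in2 ∨ in1) ∧ (in1 ∧ in2)
t7 = in0 ∧ t6 = in0 ∧ ((in2 ∨ in1) ∧ (in1 ∧ in2))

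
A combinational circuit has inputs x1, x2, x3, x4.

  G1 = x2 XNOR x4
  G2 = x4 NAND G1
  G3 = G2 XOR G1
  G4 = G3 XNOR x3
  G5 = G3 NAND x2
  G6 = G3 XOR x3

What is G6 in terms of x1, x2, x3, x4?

((x4 NAND (x2 XNOR x4)) XOR (x2 XNOR x4)) XOR x3

G1 = x2 XNOR x4
G2 = x4 NAND G1 = x4 NAND (x2 XNOR x4)
G3 = G2 XOR G1 = (x4 NAND (x2 XNOR x4)) XOR (x2 XNOR x4)
G6 = G3 XOR x3 = ((x4 NAND (x2 XNOR x4)) XOR (x2 XNOR x4)) XOR x3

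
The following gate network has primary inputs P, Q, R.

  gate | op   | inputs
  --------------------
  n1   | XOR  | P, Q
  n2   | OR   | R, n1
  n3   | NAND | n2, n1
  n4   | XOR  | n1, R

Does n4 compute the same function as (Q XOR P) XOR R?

n1 = P XOR Q
n4 = n1 XOR R = (P XOR Q) XOR R
At P=0, Q=0, R=0: circuit gives 0, formula gives 0.
At P=0, Q=0, R=1: circuit gives 1, formula gives 1.
Agrees on all 8 inputs.

Yes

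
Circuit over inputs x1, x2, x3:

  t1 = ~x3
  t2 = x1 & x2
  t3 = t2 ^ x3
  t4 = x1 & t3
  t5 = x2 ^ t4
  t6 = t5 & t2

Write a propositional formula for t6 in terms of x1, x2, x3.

(x2 ^ (x1 & ((x1 & x2) ^ x3))) & (x1 & x2)

t2 = x1 & x2
t3 = t2 ^ x3 = (x1 & x2) ^ x3
t4 = x1 & t3 = x1 & ((x1 & x2) ^ x3)
t5 = x2 ^ t4 = x2 ^ (x1 & ((x1 & x2) ^ x3))
t6 = t5 & t2 = (x2 ^ (x1 & ((x1 & x2) ^ x3))) & (x1 & x2)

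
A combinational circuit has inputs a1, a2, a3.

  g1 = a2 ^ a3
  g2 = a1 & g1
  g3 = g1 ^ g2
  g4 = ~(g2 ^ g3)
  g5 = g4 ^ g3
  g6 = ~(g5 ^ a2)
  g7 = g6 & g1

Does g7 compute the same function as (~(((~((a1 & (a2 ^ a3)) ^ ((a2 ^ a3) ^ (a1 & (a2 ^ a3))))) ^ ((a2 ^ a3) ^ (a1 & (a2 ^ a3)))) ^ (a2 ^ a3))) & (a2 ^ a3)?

g1 = a2 ^ a3
g2 = a1 & g1 = a1 & (a2 ^ a3)
g3 = g1 ^ g2 = (a2 ^ a3) ^ (a1 & (a2 ^ a3))
g4 = ~(g2 ^ g3) = ~((a1 & (a2 ^ a3)) ^ ((a2 ^ a3) ^ (a1 & (a2 ^ a3))))
g5 = g4 ^ g3 = (~((a1 & (a2 ^ a3)) ^ ((a2 ^ a3) ^ (a1 & (a2 ^ a3))))) ^ ((a2 ^ a3) ^ (a1 & (a2 ^ a3)))
g6 = ~(g5 ^ a2) = ~(((~((a1 & (a2 ^ a3)) ^ ((a2 ^ a3) ^ (a1 & (a2 ^ a3))))) ^ ((a2 ^ a3) ^ (a1 & (a2 ^ a3)))) ^ a2)
g7 = g6 & g1 = (~(((~((a1 & (a2 ^ a3)) ^ ((a2 ^ a3) ^ (a1 & (a2 ^ a3))))) ^ ((a2 ^ a3) ^ (a1 & (a2 ^ a3)))) ^ a2)) & (a2 ^ a3)
At a1=0, a2=0, a3=1: circuit gives 0, formula gives 1.

No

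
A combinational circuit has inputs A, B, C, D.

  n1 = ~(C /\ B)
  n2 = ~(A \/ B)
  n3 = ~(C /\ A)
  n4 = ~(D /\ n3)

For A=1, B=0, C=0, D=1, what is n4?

0

n3 = ~(0 /\ 1) = 1
n4 = ~(1 /\ 1) = 0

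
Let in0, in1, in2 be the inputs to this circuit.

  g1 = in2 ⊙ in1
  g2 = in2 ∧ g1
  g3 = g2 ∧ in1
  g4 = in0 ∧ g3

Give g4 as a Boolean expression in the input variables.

g1 = in2 ⊙ in1
g2 = in2 ∧ g1 = in2 ∧ (in2 ⊙ in1)
g3 = g2 ∧ in1 = (in2 ∧ (in2 ⊙ in1)) ∧ in1
g4 = in0 ∧ g3 = in0 ∧ ((in2 ∧ (in2 ⊙ in1)) ∧ in1)

in0 ∧ ((in2 ∧ (in2 ⊙ in1)) ∧ in1)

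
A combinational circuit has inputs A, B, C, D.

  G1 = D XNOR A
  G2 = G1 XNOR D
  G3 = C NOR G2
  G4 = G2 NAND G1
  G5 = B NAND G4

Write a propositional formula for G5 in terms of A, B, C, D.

B NAND (((D XNOR A) XNOR D) NAND (D XNOR A))

G1 = D XNOR A
G2 = G1 XNOR D = (D XNOR A) XNOR D
G4 = G2 NAND G1 = ((D XNOR A) XNOR D) NAND (D XNOR A)
G5 = B NAND G4 = B NAND (((D XNOR A) XNOR D) NAND (D XNOR A))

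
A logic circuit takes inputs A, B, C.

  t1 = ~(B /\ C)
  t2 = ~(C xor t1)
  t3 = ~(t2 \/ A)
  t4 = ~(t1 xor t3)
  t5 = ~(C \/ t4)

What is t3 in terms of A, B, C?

t1 = ~(B /\ C)
t2 = ~(C xor t1) = ~(C xor (~(B /\ C)))
t3 = ~(t2 \/ A) = ~((~(C xor (~(B /\ C)))) \/ A)

~((~(C xor (~(B /\ C)))) \/ A)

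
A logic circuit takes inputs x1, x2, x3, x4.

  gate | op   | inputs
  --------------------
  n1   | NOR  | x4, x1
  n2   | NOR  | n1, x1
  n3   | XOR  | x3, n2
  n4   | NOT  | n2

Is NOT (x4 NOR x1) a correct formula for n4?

n1 = x4 NOR x1
n2 = n1 NOR x1 = (x4 NOR x1) NOR x1
n4 = NOT n2 = NOT ((x4 NOR x1) NOR x1)
At x1=0, x2=0, x3=0, x4=0: circuit gives 1, formula gives 0.

No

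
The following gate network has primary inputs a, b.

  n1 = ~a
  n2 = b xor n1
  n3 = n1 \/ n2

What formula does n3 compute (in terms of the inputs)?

~a \/ (b xor ~a)

n1 = ~a
n2 = b xor n1 = b xor ~a
n3 = n1 \/ n2 = ~a \/ (b xor ~a)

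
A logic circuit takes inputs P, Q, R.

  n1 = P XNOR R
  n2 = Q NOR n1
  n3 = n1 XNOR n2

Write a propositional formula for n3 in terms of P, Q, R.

(P XNOR R) XNOR (Q NOR (P XNOR R))

n1 = P XNOR R
n2 = Q NOR n1 = Q NOR (P XNOR R)
n3 = n1 XNOR n2 = (P XNOR R) XNOR (Q NOR (P XNOR R))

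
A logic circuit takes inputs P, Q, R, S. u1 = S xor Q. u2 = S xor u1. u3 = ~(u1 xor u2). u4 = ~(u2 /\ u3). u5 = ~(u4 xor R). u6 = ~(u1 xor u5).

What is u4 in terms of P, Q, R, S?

u1 = S xor Q
u2 = S xor u1 = S xor (S xor Q)
u3 = ~(u1 xor u2) = ~((S xor Q) xor (S xor (S xor Q)))
u4 = ~(u2 /\ u3) = ~((S xor (S xor Q)) /\ (~((S xor Q) xor (S xor (S xor Q)))))

~((S xor (S xor Q)) /\ (~((S xor Q) xor (S xor (S xor Q)))))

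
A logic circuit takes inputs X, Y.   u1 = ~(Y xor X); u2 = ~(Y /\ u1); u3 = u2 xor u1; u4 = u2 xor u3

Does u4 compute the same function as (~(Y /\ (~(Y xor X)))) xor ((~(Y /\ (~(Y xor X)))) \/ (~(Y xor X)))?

u1 = ~(Y xor X)
u2 = ~(Y /\ u1) = ~(Y /\ (~(Y xor X)))
u3 = u2 xor u1 = (~(Y /\ (~(Y xor X)))) xor (~(Y xor X))
u4 = u2 xor u3 = (~(Y /\ (~(Y xor X)))) xor ((~(Y /\ (~(Y xor X)))) xor (~(Y xor X)))
At X=0, Y=0: circuit gives 1, formula gives 0.

No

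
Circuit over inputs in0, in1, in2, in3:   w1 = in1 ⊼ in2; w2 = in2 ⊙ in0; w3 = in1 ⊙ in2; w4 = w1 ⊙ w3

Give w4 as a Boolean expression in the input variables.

(in1 ⊼ in2) ⊙ (in1 ⊙ in2)

w1 = in1 ⊼ in2
w3 = in1 ⊙ in2
w4 = w1 ⊙ w3 = (in1 ⊼ in2) ⊙ (in1 ⊙ in2)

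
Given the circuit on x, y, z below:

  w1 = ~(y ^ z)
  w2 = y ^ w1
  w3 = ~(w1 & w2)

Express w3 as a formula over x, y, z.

w1 = ~(y ^ z)
w2 = y ^ w1 = y ^ (~(y ^ z))
w3 = ~(w1 & w2) = ~((~(y ^ z)) & (y ^ (~(y ^ z))))

~((~(y ^ z)) & (y ^ (~(y ^ z))))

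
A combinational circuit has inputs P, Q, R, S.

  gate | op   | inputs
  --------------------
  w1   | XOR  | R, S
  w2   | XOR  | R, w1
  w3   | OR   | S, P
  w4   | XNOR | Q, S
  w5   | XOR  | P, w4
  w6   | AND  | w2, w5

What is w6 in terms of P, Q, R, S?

(R XOR (R XOR S)) AND (P XOR (Q XNOR S))

w1 = R XOR S
w2 = R XOR w1 = R XOR (R XOR S)
w4 = Q XNOR S
w5 = P XOR w4 = P XOR (Q XNOR S)
w6 = w2 AND w5 = (R XOR (R XOR S)) AND (P XOR (Q XNOR S))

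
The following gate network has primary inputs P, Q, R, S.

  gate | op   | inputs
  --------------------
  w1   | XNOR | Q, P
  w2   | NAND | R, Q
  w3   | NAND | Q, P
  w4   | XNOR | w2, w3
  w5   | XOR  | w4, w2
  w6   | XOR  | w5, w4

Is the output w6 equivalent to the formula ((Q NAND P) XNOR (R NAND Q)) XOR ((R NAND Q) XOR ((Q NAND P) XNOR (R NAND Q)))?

w2 = R NAND Q
w3 = Q NAND P
w4 = w2 XNOR w3 = (R NAND Q) XNOR (Q NAND P)
w5 = w4 XOR w2 = ((R NAND Q) XNOR (Q NAND P)) XOR (R NAND Q)
w6 = w5 XOR w4 = (((R NAND Q) XNOR (Q NAND P)) XOR (R NAND Q)) XOR ((R NAND Q) XNOR (Q NAND P))
At P=0, Q=1, R=1, S=0: circuit gives 0, formula gives 0.
At P=0, Q=0, R=0, S=0: circuit gives 1, formula gives 1.
Agrees on all 16 inputs.

Yes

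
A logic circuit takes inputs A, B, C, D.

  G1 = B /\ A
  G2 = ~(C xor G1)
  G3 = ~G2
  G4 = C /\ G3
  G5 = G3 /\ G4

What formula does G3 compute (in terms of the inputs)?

~(~(C xor (B /\ A)))

G1 = B /\ A
G2 = ~(C xor G1) = ~(C xor (B /\ A))
G3 = ~G2 = ~(~(C xor (B /\ A)))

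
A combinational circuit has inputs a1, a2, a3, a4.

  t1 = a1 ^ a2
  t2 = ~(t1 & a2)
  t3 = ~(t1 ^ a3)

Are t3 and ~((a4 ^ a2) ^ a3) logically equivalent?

t1 = a1 ^ a2
t3 = ~(t1 ^ a3) = ~((a1 ^ a2) ^ a3)
At a1=0, a2=0, a3=0, a4=1: circuit gives 1, formula gives 0.

No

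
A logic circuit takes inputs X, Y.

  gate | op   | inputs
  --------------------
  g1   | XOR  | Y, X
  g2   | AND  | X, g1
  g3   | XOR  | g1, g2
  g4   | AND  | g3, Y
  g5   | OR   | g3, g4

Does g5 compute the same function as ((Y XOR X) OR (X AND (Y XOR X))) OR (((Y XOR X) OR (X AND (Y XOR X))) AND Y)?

No

g1 = Y XOR X
g2 = X AND g1 = X AND (Y XOR X)
g3 = g1 XOR g2 = (Y XOR X) XOR (X AND (Y XOR X))
g4 = g3 AND Y = ((Y XOR X) XOR (X AND (Y XOR X))) AND Y
g5 = g3 OR g4 = ((Y XOR X) XOR (X AND (Y XOR X))) OR (((Y XOR X) XOR (X AND (Y XOR X))) AND Y)
At X=1, Y=0: circuit gives 0, formula gives 1.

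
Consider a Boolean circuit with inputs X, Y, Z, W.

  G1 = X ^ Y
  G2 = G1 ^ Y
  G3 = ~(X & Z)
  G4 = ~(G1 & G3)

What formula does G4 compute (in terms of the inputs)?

G1 = X ^ Y
G3 = ~(X & Z)
G4 = ~(G1 & G3) = ~((X ^ Y) & (~(X & Z)))

~((X ^ Y) & (~(X & Z)))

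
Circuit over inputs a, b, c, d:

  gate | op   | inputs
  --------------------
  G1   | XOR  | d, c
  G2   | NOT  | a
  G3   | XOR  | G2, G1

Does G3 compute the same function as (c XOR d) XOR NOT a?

G1 = d XOR c
G2 = NOT a
G3 = G2 XOR G1 = NOT a XOR (d XOR c)
At a=0, b=0, c=0, d=1: circuit gives 0, formula gives 0.
At a=0, b=0, c=0, d=0: circuit gives 1, formula gives 1.
Agrees on all 16 inputs.

Yes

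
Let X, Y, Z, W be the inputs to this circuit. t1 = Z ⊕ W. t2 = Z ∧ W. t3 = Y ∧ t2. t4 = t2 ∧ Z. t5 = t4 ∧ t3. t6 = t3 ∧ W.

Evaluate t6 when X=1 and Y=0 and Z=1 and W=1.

0

t2 = 1 ∧ 1 = 1
t3 = 0 ∧ 1 = 0
t6 = 0 ∧ 1 = 0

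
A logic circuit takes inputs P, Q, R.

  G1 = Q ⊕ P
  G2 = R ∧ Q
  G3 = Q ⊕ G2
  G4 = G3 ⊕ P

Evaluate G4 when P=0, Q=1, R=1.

0

G2 = 1 ∧ 1 = 1
G3 = 1 ⊕ 1 = 0
G4 = 0 ⊕ 0 = 0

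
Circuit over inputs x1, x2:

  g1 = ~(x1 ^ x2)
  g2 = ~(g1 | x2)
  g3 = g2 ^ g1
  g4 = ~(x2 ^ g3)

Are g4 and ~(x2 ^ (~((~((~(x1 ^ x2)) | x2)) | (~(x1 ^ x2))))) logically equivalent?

g1 = ~(x1 ^ x2)
g2 = ~(g1 | x2) = ~((~(x1 ^ x2)) | x2)
g3 = g2 ^ g1 = (~((~(x1 ^ x2)) | x2)) ^ (~(x1 ^ x2))
g4 = ~(x2 ^ g3) = ~(x2 ^ ((~((~(x1 ^ x2)) | x2)) ^ (~(x1 ^ x2))))
At x1=0, x2=0: circuit gives 0, formula gives 1.

No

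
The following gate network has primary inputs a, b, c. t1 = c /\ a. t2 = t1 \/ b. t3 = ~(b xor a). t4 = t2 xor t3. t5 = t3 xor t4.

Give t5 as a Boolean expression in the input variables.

(~(b xor a)) xor (((c /\ a) \/ b) xor (~(b xor a)))

t1 = c /\ a
t2 = t1 \/ b = (c /\ a) \/ b
t3 = ~(b xor a)
t4 = t2 xor t3 = ((c /\ a) \/ b) xor (~(b xor a))
t5 = t3 xor t4 = (~(b xor a)) xor (((c /\ a) \/ b) xor (~(b xor a)))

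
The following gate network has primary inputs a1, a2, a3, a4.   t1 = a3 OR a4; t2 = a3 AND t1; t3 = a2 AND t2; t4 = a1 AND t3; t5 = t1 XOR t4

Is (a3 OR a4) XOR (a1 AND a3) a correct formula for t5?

No

t1 = a3 OR a4
t2 = a3 AND t1 = a3 AND (a3 OR a4)
t3 = a2 AND t2 = a2 AND (a3 AND (a3 OR a4))
t4 = a1 AND t3 = a1 AND (a2 AND (a3 AND (a3 OR a4)))
t5 = t1 XOR t4 = (a3 OR a4) XOR (a1 AND (a2 AND (a3 AND (a3 OR a4))))
At a1=1, a2=0, a3=1, a4=0: circuit gives 1, formula gives 0.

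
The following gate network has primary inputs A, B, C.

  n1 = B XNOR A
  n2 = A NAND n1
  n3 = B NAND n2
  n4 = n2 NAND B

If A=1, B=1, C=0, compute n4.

n1 = 1 XNOR 1 = 1
n2 = 1 NAND 1 = 0
n4 = 0 NAND 1 = 1

1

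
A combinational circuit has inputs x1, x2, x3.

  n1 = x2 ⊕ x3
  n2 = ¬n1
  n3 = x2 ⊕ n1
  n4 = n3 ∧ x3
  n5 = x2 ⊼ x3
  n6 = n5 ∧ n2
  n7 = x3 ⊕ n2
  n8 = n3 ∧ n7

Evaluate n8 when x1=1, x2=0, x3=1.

1

n1 = 0 ⊕ 1 = 1
n2 = ¬1 = 0
n3 = 0 ⊕ 1 = 1
n7 = 1 ⊕ 0 = 1
n8 = 1 ∧ 1 = 1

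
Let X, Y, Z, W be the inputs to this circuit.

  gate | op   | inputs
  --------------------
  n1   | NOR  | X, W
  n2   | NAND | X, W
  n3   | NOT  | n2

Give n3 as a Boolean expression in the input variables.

NOT (X NAND W)

n2 = X NAND W
n3 = NOT n2 = NOT (X NAND W)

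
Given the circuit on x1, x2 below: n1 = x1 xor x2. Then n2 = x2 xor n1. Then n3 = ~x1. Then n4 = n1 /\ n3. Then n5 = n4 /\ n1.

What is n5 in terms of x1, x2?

((x1 xor x2) /\ ~x1) /\ (x1 xor x2)

n1 = x1 xor x2
n3 = ~x1
n4 = n1 /\ n3 = (x1 xor x2) /\ ~x1
n5 = n4 /\ n1 = ((x1 xor x2) /\ ~x1) /\ (x1 xor x2)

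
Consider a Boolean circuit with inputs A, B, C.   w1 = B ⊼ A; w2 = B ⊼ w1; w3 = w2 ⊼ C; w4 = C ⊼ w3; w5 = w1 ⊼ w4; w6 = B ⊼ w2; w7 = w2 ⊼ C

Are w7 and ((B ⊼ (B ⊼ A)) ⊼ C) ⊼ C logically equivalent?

No

w1 = B ⊼ A
w2 = B ⊼ w1 = B ⊼ (B ⊼ A)
w7 = w2 ⊼ C = (B ⊼ (B ⊼ A)) ⊼ C
At A=0, B=0, C=1: circuit gives 0, formula gives 1.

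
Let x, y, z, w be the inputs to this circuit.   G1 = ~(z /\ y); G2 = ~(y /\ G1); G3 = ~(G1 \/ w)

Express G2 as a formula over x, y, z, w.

G1 = ~(z /\ y)
G2 = ~(y /\ G1) = ~(y /\ (~(z /\ y)))

~(y /\ (~(z /\ y)))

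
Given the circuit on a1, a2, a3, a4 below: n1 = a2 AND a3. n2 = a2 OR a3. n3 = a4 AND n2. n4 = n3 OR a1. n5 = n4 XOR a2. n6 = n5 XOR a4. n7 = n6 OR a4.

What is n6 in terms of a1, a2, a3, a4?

n2 = a2 OR a3
n3 = a4 AND n2 = a4 AND (a2 OR a3)
n4 = n3 OR a1 = (a4 AND (a2 OR a3)) OR a1
n5 = n4 XOR a2 = ((a4 AND (a2 OR a3)) OR a1) XOR a2
n6 = n5 XOR a4 = (((a4 AND (a2 OR a3)) OR a1) XOR a2) XOR a4

(((a4 AND (a2 OR a3)) OR a1) XOR a2) XOR a4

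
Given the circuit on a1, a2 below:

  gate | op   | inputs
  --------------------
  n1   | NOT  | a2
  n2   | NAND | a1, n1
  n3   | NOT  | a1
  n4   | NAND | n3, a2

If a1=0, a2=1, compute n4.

n3 = NOT 0 = 1
n4 = 1 NAND 1 = 0

0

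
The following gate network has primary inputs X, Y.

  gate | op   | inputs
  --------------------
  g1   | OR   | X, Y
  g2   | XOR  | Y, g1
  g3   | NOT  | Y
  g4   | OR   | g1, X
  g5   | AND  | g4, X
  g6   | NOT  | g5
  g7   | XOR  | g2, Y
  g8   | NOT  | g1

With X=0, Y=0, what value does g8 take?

1

g1 = 0 OR 0 = 0
g8 = NOT 0 = 1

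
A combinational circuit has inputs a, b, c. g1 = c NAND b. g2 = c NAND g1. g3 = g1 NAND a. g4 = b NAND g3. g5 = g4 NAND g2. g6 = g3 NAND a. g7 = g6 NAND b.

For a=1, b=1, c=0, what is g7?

g1 = 0 NAND 1 = 1
g3 = 1 NAND 1 = 0
g6 = 0 NAND 1 = 1
g7 = 1 NAND 1 = 0

0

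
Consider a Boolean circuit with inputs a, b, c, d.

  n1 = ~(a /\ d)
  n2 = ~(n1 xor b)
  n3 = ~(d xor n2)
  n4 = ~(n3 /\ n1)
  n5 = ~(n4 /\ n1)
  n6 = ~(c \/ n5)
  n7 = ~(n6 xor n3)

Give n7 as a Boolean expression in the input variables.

n1 = ~(a /\ d)
n2 = ~(n1 xor b) = ~((~(a /\ d)) xor b)
n3 = ~(d xor n2) = ~(d xor (~((~(a /\ d)) xor b)))
n4 = ~(n3 /\ n1) = ~((~(d xor (~((~(a /\ d)) xor b)))) /\ (~(a /\ d)))
n5 = ~(n4 /\ n1) = ~((~((~(d xor (~((~(a /\ d)) xor b)))) /\ (~(a /\ d)))) /\ (~(a /\ d)))
n6 = ~(c \/ n5) = ~(c \/ (~((~((~(d xor (~((~(a /\ d)) xor b)))) /\ (~(a /\ d)))) /\ (~(a /\ d)))))
n7 = ~(n6 xor n3) = ~((~(c \/ (~((~((~(d xor (~((~(a /\ d)) xor b)))) /\ (~(a /\ d)))) /\ (~(a /\ d)))))) xor (~(d xor (~((~(a /\ d)) xor b)))))

~((~(c \/ (~((~((~(d xor (~((~(a /\ d)) xor b)))) /\ (~(a /\ d)))) /\ (~(a /\ d)))))) xor (~(d xor (~((~(a /\ d)) xor b)))))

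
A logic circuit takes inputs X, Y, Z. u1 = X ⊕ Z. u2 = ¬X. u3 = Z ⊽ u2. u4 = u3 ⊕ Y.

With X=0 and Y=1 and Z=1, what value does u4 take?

1

u2 = ¬0 = 1
u3 = 1 ⊽ 1 = 0
u4 = 0 ⊕ 1 = 1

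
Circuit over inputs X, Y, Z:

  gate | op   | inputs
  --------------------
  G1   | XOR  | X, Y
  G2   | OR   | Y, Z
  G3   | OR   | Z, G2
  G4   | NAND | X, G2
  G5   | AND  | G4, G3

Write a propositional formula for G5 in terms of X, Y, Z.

G2 = Y OR Z
G3 = Z OR G2 = Z OR (Y OR Z)
G4 = X NAND G2 = X NAND (Y OR Z)
G5 = G4 AND G3 = (X NAND (Y OR Z)) AND (Z OR (Y OR Z))

(X NAND (Y OR Z)) AND (Z OR (Y OR Z))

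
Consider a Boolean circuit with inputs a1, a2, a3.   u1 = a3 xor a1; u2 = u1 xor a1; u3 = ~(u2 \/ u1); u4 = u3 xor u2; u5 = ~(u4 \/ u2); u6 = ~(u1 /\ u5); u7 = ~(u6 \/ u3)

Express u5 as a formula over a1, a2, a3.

~(((~(((a3 xor a1) xor a1) \/ (a3 xor a1))) xor ((a3 xor a1) xor a1)) \/ ((a3 xor a1) xor a1))

u1 = a3 xor a1
u2 = u1 xor a1 = (a3 xor a1) xor a1
u3 = ~(u2 \/ u1) = ~(((a3 xor a1) xor a1) \/ (a3 xor a1))
u4 = u3 xor u2 = (~(((a3 xor a1) xor a1) \/ (a3 xor a1))) xor ((a3 xor a1) xor a1)
u5 = ~(u4 \/ u2) = ~(((~(((a3 xor a1) xor a1) \/ (a3 xor a1))) xor ((a3 xor a1) xor a1)) \/ ((a3 xor a1) xor a1))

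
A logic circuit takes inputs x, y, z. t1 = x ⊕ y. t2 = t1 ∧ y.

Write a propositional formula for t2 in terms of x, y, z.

t1 = x ⊕ y
t2 = t1 ∧ y = (x ⊕ y) ∧ y

(x ⊕ y) ∧ y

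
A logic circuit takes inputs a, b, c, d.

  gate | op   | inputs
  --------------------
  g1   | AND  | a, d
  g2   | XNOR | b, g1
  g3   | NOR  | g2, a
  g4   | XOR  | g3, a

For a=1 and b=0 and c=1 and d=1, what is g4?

g1 = 1 AND 1 = 1
g2 = 0 XNOR 1 = 0
g3 = 0 NOR 1 = 0
g4 = 0 XOR 1 = 1

1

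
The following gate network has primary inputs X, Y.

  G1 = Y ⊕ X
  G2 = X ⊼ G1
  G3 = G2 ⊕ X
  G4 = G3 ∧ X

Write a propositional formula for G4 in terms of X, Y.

G1 = Y ⊕ X
G2 = X ⊼ G1 = X ⊼ (Y ⊕ X)
G3 = G2 ⊕ X = (X ⊼ (Y ⊕ X)) ⊕ X
G4 = G3 ∧ X = ((X ⊼ (Y ⊕ X)) ⊕ X) ∧ X

((X ⊼ (Y ⊕ X)) ⊕ X) ∧ X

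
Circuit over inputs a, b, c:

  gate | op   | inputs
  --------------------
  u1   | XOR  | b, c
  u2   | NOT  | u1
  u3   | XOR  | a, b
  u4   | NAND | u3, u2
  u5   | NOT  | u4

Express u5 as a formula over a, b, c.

u1 = b XOR c
u2 = NOT u1 = NOT (b XOR c)
u3 = a XOR b
u4 = u3 NAND u2 = (a XOR b) NAND NOT (b XOR c)
u5 = NOT u4 = NOT ((a XOR b) NAND NOT (b XOR c))

NOT ((a XOR b) NAND NOT (b XOR c))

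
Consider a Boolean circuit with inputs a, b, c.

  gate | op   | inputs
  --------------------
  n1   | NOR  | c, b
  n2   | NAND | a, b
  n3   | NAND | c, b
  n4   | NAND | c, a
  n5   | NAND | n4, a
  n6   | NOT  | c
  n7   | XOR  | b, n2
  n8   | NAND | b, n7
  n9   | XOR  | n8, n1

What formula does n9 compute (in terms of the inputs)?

n1 = c NOR b
n2 = a NAND b
n7 = b XOR n2 = b XOR (a NAND b)
n8 = b NAND n7 = b NAND (b XOR (a NAND b))
n9 = n8 XOR n1 = (b NAND (b XOR (a NAND b))) XOR (c NOR b)

(b NAND (b XOR (a NAND b))) XOR (c NOR b)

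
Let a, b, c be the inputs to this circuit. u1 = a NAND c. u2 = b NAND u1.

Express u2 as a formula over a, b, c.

u1 = a NAND c
u2 = b NAND u1 = b NAND (a NAND c)

b NAND (a NAND c)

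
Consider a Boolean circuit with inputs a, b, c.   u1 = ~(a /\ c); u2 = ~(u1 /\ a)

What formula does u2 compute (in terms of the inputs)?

~((~(a /\ c)) /\ a)

u1 = ~(a /\ c)
u2 = ~(u1 /\ a) = ~((~(a /\ c)) /\ a)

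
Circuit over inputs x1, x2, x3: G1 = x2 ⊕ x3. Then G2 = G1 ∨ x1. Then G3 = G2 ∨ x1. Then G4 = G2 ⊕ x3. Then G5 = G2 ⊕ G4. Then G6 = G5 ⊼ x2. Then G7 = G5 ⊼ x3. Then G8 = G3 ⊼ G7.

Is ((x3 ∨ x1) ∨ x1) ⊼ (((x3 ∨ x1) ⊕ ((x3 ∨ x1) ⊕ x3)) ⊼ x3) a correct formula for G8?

No

G1 = x2 ⊕ x3
G2 = G1 ∨ x1 = (x2 ⊕ x3) ∨ x1
G3 = G2 ∨ x1 = ((x2 ⊕ x3) ∨ x1) ∨ x1
G4 = G2 ⊕ x3 = ((x2 ⊕ x3) ∨ x1) ⊕ x3
G5 = G2 ⊕ G4 = ((x2 ⊕ x3) ∨ x1) ⊕ (((x2 ⊕ x3) ∨ x1) ⊕ x3)
G7 = G5 ⊼ x3 = (((x2 ⊕ x3) ∨ x1) ⊕ (((x2 ⊕ x3) ∨ x1) ⊕ x3)) ⊼ x3
G8 = G3 ⊼ G7 = (((x2 ⊕ x3) ∨ x1) ∨ x1) ⊼ ((((x2 ⊕ x3) ∨ x1) ⊕ (((x2 ⊕ x3) ∨ x1) ⊕ x3)) ⊼ x3)
At x1=0, x2=1, x3=0: circuit gives 0, formula gives 1.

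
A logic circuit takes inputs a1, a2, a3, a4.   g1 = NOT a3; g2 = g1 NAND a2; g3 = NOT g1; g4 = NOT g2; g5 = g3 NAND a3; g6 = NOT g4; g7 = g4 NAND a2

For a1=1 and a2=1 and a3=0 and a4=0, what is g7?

0

g1 = NOT 0 = 1
g2 = 1 NAND 1 = 0
g4 = NOT 0 = 1
g7 = 1 NAND 1 = 0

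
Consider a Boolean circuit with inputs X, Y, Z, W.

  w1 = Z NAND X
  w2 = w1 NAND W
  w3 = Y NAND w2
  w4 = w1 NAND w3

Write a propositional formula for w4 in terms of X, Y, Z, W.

(Z NAND X) NAND (Y NAND ((Z NAND X) NAND W))

w1 = Z NAND X
w2 = w1 NAND W = (Z NAND X) NAND W
w3 = Y NAND w2 = Y NAND ((Z NAND X) NAND W)
w4 = w1 NAND w3 = (Z NAND X) NAND (Y NAND ((Z NAND X) NAND W))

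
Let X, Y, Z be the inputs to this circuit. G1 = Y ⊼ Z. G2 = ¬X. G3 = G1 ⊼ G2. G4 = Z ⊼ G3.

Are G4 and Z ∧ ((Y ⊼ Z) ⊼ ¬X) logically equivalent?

G1 = Y ⊼ Z
G2 = ¬X
G3 = G1 ⊼ G2 = (Y ⊼ Z) ⊼ ¬X
G4 = Z ⊼ G3 = Z ⊼ ((Y ⊼ Z) ⊼ ¬X)
At X=0, Y=0, Z=0: circuit gives 1, formula gives 0.

No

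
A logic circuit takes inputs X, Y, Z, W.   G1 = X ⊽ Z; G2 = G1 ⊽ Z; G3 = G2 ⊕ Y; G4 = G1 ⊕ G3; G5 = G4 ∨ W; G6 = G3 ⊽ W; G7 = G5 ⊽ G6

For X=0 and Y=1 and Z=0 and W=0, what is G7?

G1 = 0 ⊽ 0 = 1
G2 = 1 ⊽ 0 = 0
G3 = 0 ⊕ 1 = 1
G4 = 1 ⊕ 1 = 0
G5 = 0 ∨ 0 = 0
G6 = 1 ⊽ 0 = 0
G7 = 0 ⊽ 0 = 1

1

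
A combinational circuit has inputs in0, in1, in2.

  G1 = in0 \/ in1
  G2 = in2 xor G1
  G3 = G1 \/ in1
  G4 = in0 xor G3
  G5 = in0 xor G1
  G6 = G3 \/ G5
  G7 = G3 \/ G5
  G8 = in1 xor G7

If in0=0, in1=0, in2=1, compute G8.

0

G1 = 0 \/ 0 = 0
G3 = 0 \/ 0 = 0
G5 = 0 xor 0 = 0
G7 = 0 \/ 0 = 0
G8 = 0 xor 0 = 0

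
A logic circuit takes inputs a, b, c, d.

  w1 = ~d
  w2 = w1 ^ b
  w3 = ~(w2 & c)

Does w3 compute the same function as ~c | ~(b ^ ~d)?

w1 = ~d
w2 = w1 ^ b = ~d ^ b
w3 = ~(w2 & c) = ~((~d ^ b) & c)
At a=0, b=0, c=1, d=0: circuit gives 0, formula gives 0.
At a=0, b=0, c=0, d=0: circuit gives 1, formula gives 1.
Agrees on all 16 inputs.

Yes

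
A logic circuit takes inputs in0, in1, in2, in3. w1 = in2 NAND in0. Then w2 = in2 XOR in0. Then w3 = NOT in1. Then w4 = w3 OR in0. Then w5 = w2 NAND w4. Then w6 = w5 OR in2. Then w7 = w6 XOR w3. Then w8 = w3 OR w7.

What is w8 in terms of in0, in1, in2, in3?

NOT in1 OR ((((in2 XOR in0) NAND (NOT in1 OR in0)) OR in2) XOR NOT in1)

w2 = in2 XOR in0
w3 = NOT in1
w4 = w3 OR in0 = NOT in1 OR in0
w5 = w2 NAND w4 = (in2 XOR in0) NAND (NOT in1 OR in0)
w6 = w5 OR in2 = ((in2 XOR in0) NAND (NOT in1 OR in0)) OR in2
w7 = w6 XOR w3 = (((in2 XOR in0) NAND (NOT in1 OR in0)) OR in2) XOR NOT in1
w8 = w3 OR w7 = NOT in1 OR ((((in2 XOR in0) NAND (NOT in1 OR in0)) OR in2) XOR NOT in1)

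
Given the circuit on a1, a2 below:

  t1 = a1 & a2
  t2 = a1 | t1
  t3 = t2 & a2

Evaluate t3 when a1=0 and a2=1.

t1 = 0 & 1 = 0
t2 = 0 | 0 = 0
t3 = 0 & 1 = 0

0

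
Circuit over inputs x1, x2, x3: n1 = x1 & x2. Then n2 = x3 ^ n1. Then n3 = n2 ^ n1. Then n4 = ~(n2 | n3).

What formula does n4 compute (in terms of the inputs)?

~((x3 ^ (x1 & x2)) | ((x3 ^ (x1 & x2)) ^ (x1 & x2)))

n1 = x1 & x2
n2 = x3 ^ n1 = x3 ^ (x1 & x2)
n3 = n2 ^ n1 = (x3 ^ (x1 & x2)) ^ (x1 & x2)
n4 = ~(n2 | n3) = ~((x3 ^ (x1 & x2)) | ((x3 ^ (x1 & x2)) ^ (x1 & x2)))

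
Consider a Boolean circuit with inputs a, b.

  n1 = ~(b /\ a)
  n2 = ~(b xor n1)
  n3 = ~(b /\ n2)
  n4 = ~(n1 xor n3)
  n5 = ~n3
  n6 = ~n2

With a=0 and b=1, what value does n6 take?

0

n1 = ~(1 /\ 0) = 1
n2 = ~(1 xor 1) = 1
n6 = ~1 = 0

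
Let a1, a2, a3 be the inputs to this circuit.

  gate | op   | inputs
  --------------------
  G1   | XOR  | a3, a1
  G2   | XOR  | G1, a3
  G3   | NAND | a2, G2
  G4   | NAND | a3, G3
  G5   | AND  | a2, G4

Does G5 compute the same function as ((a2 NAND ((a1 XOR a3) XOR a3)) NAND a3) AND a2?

Yes

G1 = a3 XOR a1
G2 = G1 XOR a3 = (a3 XOR a1) XOR a3
G3 = a2 NAND G2 = a2 NAND ((a3 XOR a1) XOR a3)
G4 = a3 NAND G3 = a3 NAND (a2 NAND ((a3 XOR a1) XOR a3))
G5 = a2 AND G4 = a2 AND (a3 NAND (a2 NAND ((a3 XOR a1) XOR a3)))
At a1=0, a2=0, a3=0: circuit gives 0, formula gives 0.
At a1=0, a2=1, a3=0: circuit gives 1, formula gives 1.
Agrees on all 8 inputs.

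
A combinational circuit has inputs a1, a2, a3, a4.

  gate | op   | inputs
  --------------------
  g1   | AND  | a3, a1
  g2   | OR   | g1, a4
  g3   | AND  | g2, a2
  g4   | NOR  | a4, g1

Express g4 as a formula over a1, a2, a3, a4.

g1 = a3 AND a1
g4 = a4 NOR g1 = a4 NOR (a3 AND a1)

a4 NOR (a3 AND a1)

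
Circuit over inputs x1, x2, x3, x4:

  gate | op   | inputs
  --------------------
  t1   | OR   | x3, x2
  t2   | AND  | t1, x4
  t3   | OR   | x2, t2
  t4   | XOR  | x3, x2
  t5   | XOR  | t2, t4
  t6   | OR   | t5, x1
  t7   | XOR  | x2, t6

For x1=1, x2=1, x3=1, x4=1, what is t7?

0

t1 = 1 OR 1 = 1
t2 = 1 AND 1 = 1
t4 = 1 XOR 1 = 0
t5 = 1 XOR 0 = 1
t6 = 1 OR 1 = 1
t7 = 1 XOR 1 = 0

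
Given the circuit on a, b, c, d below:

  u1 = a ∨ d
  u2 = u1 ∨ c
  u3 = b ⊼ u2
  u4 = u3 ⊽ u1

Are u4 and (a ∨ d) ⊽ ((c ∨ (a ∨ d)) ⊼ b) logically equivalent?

Yes

u1 = a ∨ d
u2 = u1 ∨ c = (a ∨ d) ∨ c
u3 = b ⊼ u2 = b ⊼ ((a ∨ d) ∨ c)
u4 = u3 ⊽ u1 = (b ⊼ ((a ∨ d) ∨ c)) ⊽ (a ∨ d)
At a=0, b=0, c=0, d=0: circuit gives 0, formula gives 0.
At a=0, b=1, c=1, d=0: circuit gives 1, formula gives 1.
Agrees on all 16 inputs.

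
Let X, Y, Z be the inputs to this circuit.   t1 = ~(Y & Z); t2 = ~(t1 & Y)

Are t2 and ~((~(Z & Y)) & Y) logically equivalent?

Yes

t1 = ~(Y & Z)
t2 = ~(t1 & Y) = ~((~(Y & Z)) & Y)
At X=0, Y=1, Z=0: circuit gives 0, formula gives 0.
At X=0, Y=0, Z=0: circuit gives 1, formula gives 1.
Agrees on all 8 inputs.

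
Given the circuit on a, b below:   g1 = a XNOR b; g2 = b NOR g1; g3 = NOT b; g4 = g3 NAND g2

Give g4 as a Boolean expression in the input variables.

NOT b NAND (b NOR (a XNOR b))

g1 = a XNOR b
g2 = b NOR g1 = b NOR (a XNOR b)
g3 = NOT b
g4 = g3 NAND g2 = NOT b NAND (b NOR (a XNOR b))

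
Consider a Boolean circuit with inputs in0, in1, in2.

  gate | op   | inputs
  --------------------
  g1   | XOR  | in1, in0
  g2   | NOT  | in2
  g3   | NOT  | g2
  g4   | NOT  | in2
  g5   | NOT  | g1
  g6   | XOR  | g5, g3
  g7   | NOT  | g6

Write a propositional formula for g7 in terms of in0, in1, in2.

NOT (NOT (in1 XOR in0) XOR NOT NOT in2)

g1 = in1 XOR in0
g2 = NOT in2
g3 = NOT g2 = NOT NOT in2
g5 = NOT g1 = NOT (in1 XOR in0)
g6 = g5 XOR g3 = NOT (in1 XOR in0) XOR NOT NOT in2
g7 = NOT g6 = NOT (NOT (in1 XOR in0) XOR NOT NOT in2)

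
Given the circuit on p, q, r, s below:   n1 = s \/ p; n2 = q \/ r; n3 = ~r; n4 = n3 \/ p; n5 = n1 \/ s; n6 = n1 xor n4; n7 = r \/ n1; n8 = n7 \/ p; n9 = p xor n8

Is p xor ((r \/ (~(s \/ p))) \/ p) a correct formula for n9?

n1 = s \/ p
n7 = r \/ n1 = r \/ (s \/ p)
n8 = n7 \/ p = (r \/ (s \/ p)) \/ p
n9 = p xor n8 = p xor ((r \/ (s \/ p)) \/ p)
At p=0, q=0, r=0, s=0: circuit gives 0, formula gives 1.

No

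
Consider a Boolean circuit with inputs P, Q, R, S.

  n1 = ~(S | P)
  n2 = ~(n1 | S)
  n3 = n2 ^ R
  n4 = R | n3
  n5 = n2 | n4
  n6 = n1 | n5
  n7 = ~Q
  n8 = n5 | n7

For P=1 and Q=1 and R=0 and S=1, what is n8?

n1 = ~(1 | 1) = 0
n2 = ~(0 | 1) = 0
n3 = 0 ^ 0 = 0
n4 = 0 | 0 = 0
n5 = 0 | 0 = 0
n7 = ~1 = 0
n8 = 0 | 0 = 0

0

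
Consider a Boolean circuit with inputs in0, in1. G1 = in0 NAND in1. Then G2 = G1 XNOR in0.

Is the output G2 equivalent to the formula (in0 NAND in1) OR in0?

G1 = in0 NAND in1
G2 = G1 XNOR in0 = (in0 NAND in1) XNOR in0
At in0=0, in1=0: circuit gives 0, formula gives 1.

No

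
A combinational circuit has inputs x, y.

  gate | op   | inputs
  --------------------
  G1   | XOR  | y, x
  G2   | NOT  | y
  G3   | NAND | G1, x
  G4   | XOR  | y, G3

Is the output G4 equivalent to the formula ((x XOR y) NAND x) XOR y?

G1 = y XOR x
G3 = G1 NAND x = (y XOR x) NAND x
G4 = y XOR G3 = y XOR ((y XOR x) NAND x)
At x=0, y=1: circuit gives 0, formula gives 0.
At x=0, y=0: circuit gives 1, formula gives 1.
Agrees on all 4 inputs.

Yes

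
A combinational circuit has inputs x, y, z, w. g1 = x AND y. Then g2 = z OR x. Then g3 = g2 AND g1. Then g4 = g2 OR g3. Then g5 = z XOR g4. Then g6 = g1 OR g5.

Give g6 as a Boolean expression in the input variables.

g1 = x AND y
g2 = z OR x
g3 = g2 AND g1 = (z OR x) AND (x AND y)
g4 = g2 OR g3 = (z OR x) OR ((z OR x) AND (x AND y))
g5 = z XOR g4 = z XOR ((z OR x) OR ((z OR x) AND (x AND y)))
g6 = g1 OR g5 = (x AND y) OR (z XOR ((z OR x) OR ((z OR x) AND (x AND y))))

(x AND y) OR (z XOR ((z OR x) OR ((z OR x) AND (x AND y))))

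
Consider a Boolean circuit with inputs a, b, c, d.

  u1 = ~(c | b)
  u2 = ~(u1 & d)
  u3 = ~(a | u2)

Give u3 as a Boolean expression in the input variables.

~(a | (~((~(c | b)) & d)))

u1 = ~(c | b)
u2 = ~(u1 & d) = ~((~(c | b)) & d)
u3 = ~(a | u2) = ~(a | (~((~(c | b)) & d)))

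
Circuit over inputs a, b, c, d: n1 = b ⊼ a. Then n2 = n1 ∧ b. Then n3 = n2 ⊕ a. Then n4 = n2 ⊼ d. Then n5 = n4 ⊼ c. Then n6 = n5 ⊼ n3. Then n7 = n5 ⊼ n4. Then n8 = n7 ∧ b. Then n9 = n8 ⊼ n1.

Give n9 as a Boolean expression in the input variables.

n1 = b ⊼ a
n2 = n1 ∧ b = (b ⊼ a) ∧ b
n4 = n2 ⊼ d = ((b ⊼ a) ∧ b) ⊼ d
n5 = n4 ⊼ c = (((b ⊼ a) ∧ b) ⊼ d) ⊼ c
n7 = n5 ⊼ n4 = ((((b ⊼ a) ∧ b) ⊼ d) ⊼ c) ⊼ (((b ⊼ a) ∧ b) ⊼ d)
n8 = n7 ∧ b = (((((b ⊼ a) ∧ b) ⊼ d) ⊼ c) ⊼ (((b ⊼ a) ∧ b) ⊼ d)) ∧ b
n9 = n8 ⊼ n1 = ((((((b ⊼ a) ∧ b) ⊼ d) ⊼ c) ⊼ (((b ⊼ a) ∧ b) ⊼ d)) ∧ b) ⊼ (b ⊼ a)

((((((b ⊼ a) ∧ b) ⊼ d) ⊼ c) ⊼ (((b ⊼ a) ∧ b) ⊼ d)) ∧ b) ⊼ (b ⊼ a)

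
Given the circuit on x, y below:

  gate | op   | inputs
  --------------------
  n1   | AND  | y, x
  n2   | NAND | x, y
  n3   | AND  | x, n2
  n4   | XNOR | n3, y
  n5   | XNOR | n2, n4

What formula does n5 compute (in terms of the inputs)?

n2 = x NAND y
n3 = x AND n2 = x AND (x NAND y)
n4 = n3 XNOR y = (x AND (x NAND y)) XNOR y
n5 = n2 XNOR n4 = (x NAND y) XNOR ((x AND (x NAND y)) XNOR y)

(x NAND y) XNOR ((x AND (x NAND y)) XNOR y)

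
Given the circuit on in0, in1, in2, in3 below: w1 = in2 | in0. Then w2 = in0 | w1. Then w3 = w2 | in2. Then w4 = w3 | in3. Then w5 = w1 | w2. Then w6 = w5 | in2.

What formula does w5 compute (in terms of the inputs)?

w1 = in2 | in0
w2 = in0 | w1 = in0 | (in2 | in0)
w5 = w1 | w2 = (in2 | in0) | (in0 | (in2 | in0))

(in2 | in0) | (in0 | (in2 | in0))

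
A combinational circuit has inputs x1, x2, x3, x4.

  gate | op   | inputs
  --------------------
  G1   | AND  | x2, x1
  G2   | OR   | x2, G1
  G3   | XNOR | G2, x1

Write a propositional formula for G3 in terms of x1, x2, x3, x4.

(x2 OR (x2 AND x1)) XNOR x1

G1 = x2 AND x1
G2 = x2 OR G1 = x2 OR (x2 AND x1)
G3 = G2 XNOR x1 = (x2 OR (x2 AND x1)) XNOR x1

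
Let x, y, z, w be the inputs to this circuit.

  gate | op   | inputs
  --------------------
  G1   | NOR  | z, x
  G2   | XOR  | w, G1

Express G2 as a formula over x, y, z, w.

w XOR (z NOR x)

G1 = z NOR x
G2 = w XOR G1 = w XOR (z NOR x)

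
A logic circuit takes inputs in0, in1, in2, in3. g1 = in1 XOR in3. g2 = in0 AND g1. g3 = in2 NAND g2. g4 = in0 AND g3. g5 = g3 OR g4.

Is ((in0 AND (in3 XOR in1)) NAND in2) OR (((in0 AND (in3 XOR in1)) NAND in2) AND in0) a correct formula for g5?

Yes

g1 = in1 XOR in3
g2 = in0 AND g1 = in0 AND (in1 XOR in3)
g3 = in2 NAND g2 = in2 NAND (in0 AND (in1 XOR in3))
g4 = in0 AND g3 = in0 AND (in2 NAND (in0 AND (in1 XOR in3)))
g5 = g3 OR g4 = (in2 NAND (in0 AND (in1 XOR in3))) OR (in0 AND (in2 NAND (in0 AND (in1 XOR in3))))
At in0=1, in1=0, in2=1, in3=1: circuit gives 0, formula gives 0.
At in0=0, in1=0, in2=0, in3=0: circuit gives 1, formula gives 1.
Agrees on all 16 inputs.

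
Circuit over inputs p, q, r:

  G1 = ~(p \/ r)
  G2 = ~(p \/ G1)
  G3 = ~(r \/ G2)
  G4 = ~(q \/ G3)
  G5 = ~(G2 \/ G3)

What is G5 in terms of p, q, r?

~((~(p \/ (~(p \/ r)))) \/ (~(r \/ (~(p \/ (~(p \/ r)))))))

G1 = ~(p \/ r)
G2 = ~(p \/ G1) = ~(p \/ (~(p \/ r)))
G3 = ~(r \/ G2) = ~(r \/ (~(p \/ (~(p \/ r)))))
G5 = ~(G2 \/ G3) = ~((~(p \/ (~(p \/ r)))) \/ (~(r \/ (~(p \/ (~(p \/ r)))))))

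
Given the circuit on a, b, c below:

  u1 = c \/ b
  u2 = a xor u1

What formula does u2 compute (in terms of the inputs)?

u1 = c \/ b
u2 = a xor u1 = a xor (c \/ b)

a xor (c \/ b)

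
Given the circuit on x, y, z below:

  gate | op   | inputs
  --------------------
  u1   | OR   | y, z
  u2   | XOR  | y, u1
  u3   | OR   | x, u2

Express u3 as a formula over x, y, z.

u1 = y OR z
u2 = y XOR u1 = y XOR (y OR z)
u3 = x OR u2 = x OR (y XOR (y OR z))

x OR (y XOR (y OR z))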